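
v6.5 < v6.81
True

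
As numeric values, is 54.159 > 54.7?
False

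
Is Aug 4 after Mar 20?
Yes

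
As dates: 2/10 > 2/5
True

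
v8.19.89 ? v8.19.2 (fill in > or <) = >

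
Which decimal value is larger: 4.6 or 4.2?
4.6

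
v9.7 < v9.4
False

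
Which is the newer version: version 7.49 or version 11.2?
version 11.2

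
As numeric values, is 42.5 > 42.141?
True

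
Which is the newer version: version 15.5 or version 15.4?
version 15.5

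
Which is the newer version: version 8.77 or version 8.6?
version 8.77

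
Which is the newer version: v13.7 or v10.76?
v13.7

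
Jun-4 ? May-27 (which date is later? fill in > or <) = >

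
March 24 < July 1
True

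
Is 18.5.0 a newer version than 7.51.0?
Yes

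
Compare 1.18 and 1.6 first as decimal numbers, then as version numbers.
As decimals: 1.18 < 1.6. As versions: v1.18 > v1.6 (minor version 18 > 6).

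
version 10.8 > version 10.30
False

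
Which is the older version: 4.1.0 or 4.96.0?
4.1.0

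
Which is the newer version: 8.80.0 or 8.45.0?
8.80.0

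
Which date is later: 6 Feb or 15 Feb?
15 Feb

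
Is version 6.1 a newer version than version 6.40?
No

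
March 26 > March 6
True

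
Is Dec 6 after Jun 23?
Yes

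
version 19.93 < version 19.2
False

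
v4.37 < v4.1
False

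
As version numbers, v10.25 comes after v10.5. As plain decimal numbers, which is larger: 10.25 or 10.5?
10.5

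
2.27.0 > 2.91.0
False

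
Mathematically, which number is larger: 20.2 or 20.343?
20.343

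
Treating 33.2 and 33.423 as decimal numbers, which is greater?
33.423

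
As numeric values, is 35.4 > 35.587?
False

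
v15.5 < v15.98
True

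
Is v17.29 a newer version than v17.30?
No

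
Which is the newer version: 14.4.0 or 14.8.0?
14.8.0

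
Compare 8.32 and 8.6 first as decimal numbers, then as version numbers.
As decimals: 8.32 < 8.6. As versions: v8.32 > v8.6 (minor version 32 > 6).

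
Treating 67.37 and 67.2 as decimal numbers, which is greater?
67.37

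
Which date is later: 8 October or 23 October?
23 October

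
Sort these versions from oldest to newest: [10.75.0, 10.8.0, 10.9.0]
[10.8.0, 10.9.0, 10.75.0]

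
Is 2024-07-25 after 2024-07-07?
Yes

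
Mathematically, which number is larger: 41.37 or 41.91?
41.91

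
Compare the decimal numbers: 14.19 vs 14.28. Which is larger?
14.28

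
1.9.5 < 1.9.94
True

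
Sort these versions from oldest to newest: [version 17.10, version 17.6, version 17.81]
[version 17.6, version 17.10, version 17.81]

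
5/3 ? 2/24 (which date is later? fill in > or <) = >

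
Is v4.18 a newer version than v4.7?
Yes. Version numbers are compared segment by segment as integers, not as decimals: minor version 18 > 7, so v4.18 > v4.7 (even though the decimal 4.18 < 4.7).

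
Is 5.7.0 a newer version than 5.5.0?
Yes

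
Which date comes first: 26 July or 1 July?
1 July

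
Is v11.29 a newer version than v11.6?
Yes. Version numbers are compared segment by segment as integers, not as decimals: minor version 29 > 6, so v11.29 > v11.6 (even though the decimal 11.29 < 11.6).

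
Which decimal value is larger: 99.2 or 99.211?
99.211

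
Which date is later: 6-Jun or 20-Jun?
20-Jun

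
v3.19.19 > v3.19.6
True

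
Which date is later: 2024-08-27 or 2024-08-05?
2024-08-27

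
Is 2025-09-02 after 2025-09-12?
No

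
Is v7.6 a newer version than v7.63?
No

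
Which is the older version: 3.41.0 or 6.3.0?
3.41.0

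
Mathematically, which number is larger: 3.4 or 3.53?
3.53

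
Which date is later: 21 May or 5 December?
5 December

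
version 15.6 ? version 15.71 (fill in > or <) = <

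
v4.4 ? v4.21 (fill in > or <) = <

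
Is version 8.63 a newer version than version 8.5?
Yes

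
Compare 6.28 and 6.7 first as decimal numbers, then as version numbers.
As decimals: 6.28 < 6.7. As versions: v6.28 > v6.7 (minor version 28 > 7).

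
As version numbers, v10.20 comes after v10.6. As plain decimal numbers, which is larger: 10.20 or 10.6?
10.6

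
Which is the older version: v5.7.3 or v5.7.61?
v5.7.3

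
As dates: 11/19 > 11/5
True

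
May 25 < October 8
True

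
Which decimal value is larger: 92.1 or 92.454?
92.454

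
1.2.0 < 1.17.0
True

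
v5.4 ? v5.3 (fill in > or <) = >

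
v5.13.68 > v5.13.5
True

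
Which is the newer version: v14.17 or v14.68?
v14.68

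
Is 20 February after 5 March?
No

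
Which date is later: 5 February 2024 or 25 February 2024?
25 February 2024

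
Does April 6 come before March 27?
No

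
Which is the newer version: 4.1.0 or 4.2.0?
4.2.0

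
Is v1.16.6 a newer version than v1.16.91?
No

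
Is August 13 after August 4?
Yes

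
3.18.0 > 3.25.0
False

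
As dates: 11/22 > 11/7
True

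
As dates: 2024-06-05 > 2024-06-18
False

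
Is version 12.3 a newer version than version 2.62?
Yes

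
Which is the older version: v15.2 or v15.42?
v15.2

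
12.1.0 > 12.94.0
False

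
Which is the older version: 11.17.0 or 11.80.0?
11.17.0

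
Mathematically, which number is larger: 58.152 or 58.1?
58.152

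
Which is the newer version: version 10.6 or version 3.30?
version 10.6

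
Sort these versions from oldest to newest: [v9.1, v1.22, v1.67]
[v1.22, v1.67, v9.1]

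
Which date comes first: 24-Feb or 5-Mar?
24-Feb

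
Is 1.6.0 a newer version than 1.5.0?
Yes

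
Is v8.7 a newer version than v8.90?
No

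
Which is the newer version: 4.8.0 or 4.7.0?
4.8.0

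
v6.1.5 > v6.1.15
False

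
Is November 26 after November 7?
Yes. Day 26 comes after day 7 in November — this is a date comparison, not a decimal one (the decimal 11.26 would be smaller than 11.7).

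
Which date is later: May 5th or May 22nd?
May 22nd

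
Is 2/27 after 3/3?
No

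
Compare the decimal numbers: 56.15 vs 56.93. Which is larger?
56.93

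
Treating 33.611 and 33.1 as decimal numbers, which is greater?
33.611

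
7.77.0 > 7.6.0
True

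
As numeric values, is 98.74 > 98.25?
True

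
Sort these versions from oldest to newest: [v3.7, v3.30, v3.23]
[v3.7, v3.23, v3.30]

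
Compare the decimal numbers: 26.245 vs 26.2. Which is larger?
26.245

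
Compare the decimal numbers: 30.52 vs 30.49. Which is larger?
30.52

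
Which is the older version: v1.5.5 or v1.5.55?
v1.5.5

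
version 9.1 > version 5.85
True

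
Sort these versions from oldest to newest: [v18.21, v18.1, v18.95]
[v18.1, v18.21, v18.95]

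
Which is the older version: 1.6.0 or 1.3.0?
1.3.0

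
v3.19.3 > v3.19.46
False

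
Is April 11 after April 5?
Yes. Day 11 comes after day 5 in April — this is a date comparison, not a decimal one (the decimal 4.11 would be smaller than 4.5).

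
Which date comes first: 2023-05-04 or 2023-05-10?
2023-05-04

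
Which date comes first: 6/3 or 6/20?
6/3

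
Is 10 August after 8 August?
Yes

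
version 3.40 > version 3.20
True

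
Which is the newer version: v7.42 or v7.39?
v7.42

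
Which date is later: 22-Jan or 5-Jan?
22-Jan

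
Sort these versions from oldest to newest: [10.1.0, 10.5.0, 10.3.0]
[10.1.0, 10.3.0, 10.5.0]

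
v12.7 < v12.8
True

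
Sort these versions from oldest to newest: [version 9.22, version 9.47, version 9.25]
[version 9.22, version 9.25, version 9.47]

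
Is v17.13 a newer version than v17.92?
No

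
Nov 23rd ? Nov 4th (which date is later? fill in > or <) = >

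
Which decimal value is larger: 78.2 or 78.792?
78.792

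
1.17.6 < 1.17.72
True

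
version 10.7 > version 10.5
True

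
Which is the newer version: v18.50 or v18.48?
v18.50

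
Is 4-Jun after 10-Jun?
No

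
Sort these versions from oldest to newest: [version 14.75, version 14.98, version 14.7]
[version 14.7, version 14.75, version 14.98]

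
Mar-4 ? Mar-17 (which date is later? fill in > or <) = <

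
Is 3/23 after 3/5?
Yes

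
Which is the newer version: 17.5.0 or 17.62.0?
17.62.0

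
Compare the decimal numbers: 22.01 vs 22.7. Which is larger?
22.7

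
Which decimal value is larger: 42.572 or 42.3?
42.572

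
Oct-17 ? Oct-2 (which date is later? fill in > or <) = >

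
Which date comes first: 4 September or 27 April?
27 April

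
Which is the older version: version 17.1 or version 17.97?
version 17.1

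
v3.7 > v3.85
False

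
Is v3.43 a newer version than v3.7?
Yes. Version numbers are compared segment by segment as integers, not as decimals: minor version 43 > 7, so v3.43 > v3.7 (even though the decimal 3.43 < 3.7).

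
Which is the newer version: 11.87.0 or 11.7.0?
11.87.0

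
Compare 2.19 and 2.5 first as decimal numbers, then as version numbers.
As decimals: 2.19 < 2.5. As versions: v2.19 > v2.5 (minor version 19 > 5).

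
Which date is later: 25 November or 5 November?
25 November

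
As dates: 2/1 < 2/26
True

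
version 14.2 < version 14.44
True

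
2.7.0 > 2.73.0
False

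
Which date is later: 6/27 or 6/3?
6/27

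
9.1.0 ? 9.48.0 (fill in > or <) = <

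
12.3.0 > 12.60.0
False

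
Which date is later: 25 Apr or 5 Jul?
5 Jul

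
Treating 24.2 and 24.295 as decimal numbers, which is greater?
24.295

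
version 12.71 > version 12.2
True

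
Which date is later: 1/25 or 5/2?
5/2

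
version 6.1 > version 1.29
True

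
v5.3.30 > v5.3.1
True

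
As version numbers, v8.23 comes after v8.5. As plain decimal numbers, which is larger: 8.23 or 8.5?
8.5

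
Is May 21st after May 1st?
Yes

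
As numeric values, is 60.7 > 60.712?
False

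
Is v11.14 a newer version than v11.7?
Yes. Version numbers are compared segment by segment as integers, not as decimals: minor version 14 > 7, so v11.14 > v11.7 (even though the decimal 11.14 < 11.7).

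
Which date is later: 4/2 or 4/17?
4/17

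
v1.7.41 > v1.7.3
True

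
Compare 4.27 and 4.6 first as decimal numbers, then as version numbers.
As decimals: 4.27 < 4.6. As versions: v4.27 > v4.6 (minor version 27 > 6).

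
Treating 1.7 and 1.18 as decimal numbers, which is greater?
1.7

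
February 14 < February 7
False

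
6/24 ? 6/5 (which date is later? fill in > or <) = >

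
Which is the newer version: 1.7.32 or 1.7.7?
1.7.32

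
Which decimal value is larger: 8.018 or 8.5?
8.5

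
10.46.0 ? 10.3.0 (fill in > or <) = >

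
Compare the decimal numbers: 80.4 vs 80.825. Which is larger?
80.825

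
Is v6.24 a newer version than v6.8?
Yes. Version numbers are compared segment by segment as integers, not as decimals: minor version 24 > 8, so v6.24 > v6.8 (even though the decimal 6.24 < 6.8).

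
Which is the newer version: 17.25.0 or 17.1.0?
17.25.0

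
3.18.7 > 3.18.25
False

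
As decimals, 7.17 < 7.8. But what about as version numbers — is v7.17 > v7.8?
True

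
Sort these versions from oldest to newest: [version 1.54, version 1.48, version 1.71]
[version 1.48, version 1.54, version 1.71]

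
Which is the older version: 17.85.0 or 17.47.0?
17.47.0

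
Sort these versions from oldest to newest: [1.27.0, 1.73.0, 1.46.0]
[1.27.0, 1.46.0, 1.73.0]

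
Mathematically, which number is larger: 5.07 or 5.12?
5.12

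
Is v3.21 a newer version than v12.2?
No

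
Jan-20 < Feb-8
True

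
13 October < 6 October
False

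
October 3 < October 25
True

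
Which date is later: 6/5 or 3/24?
6/5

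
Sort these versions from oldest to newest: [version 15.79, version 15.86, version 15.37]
[version 15.37, version 15.79, version 15.86]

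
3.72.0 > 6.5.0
False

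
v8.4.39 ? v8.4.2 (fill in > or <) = >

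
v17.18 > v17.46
False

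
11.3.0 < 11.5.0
True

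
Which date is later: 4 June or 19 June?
19 June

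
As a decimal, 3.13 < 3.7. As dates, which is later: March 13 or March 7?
March 13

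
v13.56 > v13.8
True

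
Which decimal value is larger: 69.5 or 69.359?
69.5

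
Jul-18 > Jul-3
True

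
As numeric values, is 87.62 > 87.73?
False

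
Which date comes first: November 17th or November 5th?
November 5th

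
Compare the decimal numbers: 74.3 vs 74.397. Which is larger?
74.397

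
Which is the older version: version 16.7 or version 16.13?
version 16.7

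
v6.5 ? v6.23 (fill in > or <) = <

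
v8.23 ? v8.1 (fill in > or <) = >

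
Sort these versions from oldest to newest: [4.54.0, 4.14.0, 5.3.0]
[4.14.0, 4.54.0, 5.3.0]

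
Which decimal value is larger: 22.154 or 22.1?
22.154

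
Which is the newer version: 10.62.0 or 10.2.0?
10.62.0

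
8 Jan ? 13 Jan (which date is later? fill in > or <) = <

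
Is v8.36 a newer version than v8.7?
Yes. Version numbers are compared segment by segment as integers, not as decimals: minor version 36 > 7, so v8.36 > v8.7 (even though the decimal 8.36 < 8.7).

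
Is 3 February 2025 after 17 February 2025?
No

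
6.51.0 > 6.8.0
True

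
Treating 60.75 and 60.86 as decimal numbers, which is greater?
60.86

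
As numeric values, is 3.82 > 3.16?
True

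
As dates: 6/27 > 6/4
True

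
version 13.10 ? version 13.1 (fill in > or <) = >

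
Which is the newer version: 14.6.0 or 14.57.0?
14.57.0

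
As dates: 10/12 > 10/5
True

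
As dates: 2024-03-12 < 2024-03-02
False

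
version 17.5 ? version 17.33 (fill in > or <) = <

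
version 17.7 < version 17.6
False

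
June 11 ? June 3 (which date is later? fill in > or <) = >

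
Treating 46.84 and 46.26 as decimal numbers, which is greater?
46.84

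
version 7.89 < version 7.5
False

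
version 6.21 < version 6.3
False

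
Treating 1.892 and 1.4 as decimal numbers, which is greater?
1.892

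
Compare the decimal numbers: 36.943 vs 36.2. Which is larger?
36.943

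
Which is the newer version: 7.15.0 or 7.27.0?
7.27.0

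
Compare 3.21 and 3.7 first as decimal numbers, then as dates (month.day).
As decimals: 3.21 < 3.7. As dates: 3/21 is later than 3/7 (day 21 > day 7).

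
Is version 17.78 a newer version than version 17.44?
Yes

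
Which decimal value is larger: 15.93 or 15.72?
15.93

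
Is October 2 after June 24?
Yes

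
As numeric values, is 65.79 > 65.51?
True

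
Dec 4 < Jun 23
False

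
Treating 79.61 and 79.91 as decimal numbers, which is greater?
79.91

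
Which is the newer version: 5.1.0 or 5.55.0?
5.55.0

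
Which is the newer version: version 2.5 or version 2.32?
version 2.32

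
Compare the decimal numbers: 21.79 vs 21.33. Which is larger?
21.79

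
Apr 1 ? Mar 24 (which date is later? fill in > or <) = >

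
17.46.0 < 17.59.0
True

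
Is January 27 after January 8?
Yes. Day 27 comes after day 8 in January — this is a date comparison, not a decimal one (the decimal 1.27 would be smaller than 1.8).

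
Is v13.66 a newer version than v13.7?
Yes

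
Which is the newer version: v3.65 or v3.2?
v3.65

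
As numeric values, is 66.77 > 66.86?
False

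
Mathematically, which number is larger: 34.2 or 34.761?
34.761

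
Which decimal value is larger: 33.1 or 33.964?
33.964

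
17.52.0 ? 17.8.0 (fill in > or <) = >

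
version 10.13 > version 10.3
True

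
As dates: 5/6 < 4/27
False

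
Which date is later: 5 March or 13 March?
13 March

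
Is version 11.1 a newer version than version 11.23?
No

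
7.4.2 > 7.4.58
False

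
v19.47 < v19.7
False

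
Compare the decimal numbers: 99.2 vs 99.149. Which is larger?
99.2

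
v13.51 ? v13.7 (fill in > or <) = >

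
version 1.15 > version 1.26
False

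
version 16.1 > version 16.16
False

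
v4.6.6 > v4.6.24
False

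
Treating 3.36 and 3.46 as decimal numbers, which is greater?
3.46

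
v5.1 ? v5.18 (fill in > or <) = <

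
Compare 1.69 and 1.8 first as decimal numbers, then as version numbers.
As decimals: 1.69 < 1.8. As versions: v1.69 > v1.8 (minor version 69 > 8).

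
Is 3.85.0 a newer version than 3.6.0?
Yes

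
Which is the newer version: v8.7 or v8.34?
v8.34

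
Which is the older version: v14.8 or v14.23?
v14.8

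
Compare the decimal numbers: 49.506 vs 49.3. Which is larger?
49.506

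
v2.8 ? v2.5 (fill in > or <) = >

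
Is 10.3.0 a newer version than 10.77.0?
No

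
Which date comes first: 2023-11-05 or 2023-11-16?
2023-11-05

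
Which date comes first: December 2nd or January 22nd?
January 22nd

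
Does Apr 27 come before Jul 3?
Yes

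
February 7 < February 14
True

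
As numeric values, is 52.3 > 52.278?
True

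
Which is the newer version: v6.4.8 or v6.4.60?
v6.4.60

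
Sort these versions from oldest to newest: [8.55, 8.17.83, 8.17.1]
[8.17.1, 8.17.83, 8.55]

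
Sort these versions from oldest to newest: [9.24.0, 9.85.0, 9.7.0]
[9.7.0, 9.24.0, 9.85.0]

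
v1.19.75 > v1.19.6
True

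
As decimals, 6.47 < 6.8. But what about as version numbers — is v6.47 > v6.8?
True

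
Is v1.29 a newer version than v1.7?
Yes. Version numbers are compared segment by segment as integers, not as decimals: minor version 29 > 7, so v1.29 > v1.7 (even though the decimal 1.29 < 1.7).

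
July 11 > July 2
True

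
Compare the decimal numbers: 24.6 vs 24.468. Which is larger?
24.6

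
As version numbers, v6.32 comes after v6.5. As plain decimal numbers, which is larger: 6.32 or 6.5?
6.5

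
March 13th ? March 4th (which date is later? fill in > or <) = >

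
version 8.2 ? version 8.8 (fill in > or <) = <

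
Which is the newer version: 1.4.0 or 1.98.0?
1.98.0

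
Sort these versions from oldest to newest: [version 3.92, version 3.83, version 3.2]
[version 3.2, version 3.83, version 3.92]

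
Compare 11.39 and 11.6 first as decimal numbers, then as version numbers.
As decimals: 11.39 < 11.6. As versions: v11.39 > v11.6 (minor version 39 > 6).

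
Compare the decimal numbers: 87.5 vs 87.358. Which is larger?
87.5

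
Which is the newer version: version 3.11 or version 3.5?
version 3.11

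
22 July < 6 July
False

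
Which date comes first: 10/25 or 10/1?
10/1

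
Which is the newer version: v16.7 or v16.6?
v16.7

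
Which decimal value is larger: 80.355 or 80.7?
80.7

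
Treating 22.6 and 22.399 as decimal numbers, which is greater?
22.6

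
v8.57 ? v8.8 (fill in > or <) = >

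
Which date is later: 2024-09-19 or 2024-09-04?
2024-09-19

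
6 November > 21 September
True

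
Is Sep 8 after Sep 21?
No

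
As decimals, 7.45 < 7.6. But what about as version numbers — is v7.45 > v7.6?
True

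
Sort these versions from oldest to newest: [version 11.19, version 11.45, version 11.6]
[version 11.6, version 11.19, version 11.45]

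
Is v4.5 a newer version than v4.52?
No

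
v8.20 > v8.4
True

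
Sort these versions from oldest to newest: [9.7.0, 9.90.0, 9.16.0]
[9.7.0, 9.16.0, 9.90.0]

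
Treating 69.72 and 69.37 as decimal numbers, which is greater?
69.72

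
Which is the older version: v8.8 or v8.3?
v8.3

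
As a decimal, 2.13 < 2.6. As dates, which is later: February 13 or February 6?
February 13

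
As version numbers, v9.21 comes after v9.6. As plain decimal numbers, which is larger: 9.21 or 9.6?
9.6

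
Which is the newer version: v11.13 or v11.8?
v11.13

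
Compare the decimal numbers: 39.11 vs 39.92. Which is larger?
39.92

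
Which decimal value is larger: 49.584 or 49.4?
49.584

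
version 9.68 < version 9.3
False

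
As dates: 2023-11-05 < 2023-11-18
True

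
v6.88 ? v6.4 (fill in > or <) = >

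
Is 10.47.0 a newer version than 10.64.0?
No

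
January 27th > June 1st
False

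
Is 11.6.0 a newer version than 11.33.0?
No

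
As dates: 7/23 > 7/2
True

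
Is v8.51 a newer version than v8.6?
Yes. Version numbers are compared segment by segment as integers, not as decimals: minor version 51 > 6, so v8.51 > v8.6 (even though the decimal 8.51 < 8.6).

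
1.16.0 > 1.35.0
False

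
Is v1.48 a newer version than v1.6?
Yes. Version numbers are compared segment by segment as integers, not as decimals: minor version 48 > 6, so v1.48 > v1.6 (even though the decimal 1.48 < 1.6).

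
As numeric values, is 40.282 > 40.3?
False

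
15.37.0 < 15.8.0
False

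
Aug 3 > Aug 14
False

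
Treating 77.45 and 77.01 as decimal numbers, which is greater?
77.45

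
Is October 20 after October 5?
Yes. Day 20 comes after day 5 in October — this is a date comparison, not a decimal one (the decimal 10.20 would be smaller than 10.5).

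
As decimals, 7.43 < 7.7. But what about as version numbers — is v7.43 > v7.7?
True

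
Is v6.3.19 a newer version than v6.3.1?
Yes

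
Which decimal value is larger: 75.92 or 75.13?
75.92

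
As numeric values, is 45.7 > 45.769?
False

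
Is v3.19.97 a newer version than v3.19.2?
Yes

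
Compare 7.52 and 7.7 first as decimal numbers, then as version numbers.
As decimals: 7.52 < 7.7. As versions: v7.52 > v7.7 (minor version 52 > 7).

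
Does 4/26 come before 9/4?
Yes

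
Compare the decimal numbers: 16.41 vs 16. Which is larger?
16.41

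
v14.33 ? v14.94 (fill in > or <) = <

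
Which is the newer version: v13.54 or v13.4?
v13.54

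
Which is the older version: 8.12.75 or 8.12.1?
8.12.1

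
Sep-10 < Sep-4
False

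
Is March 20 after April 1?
No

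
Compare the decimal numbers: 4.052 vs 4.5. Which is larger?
4.5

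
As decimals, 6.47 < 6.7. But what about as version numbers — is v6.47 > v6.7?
True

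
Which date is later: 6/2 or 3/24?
6/2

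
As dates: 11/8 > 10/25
True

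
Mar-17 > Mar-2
True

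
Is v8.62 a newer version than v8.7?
Yes. Version numbers are compared segment by segment as integers, not as decimals: minor version 62 > 7, so v8.62 > v8.7 (even though the decimal 8.62 < 8.7).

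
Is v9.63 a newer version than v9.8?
Yes. Version numbers are compared segment by segment as integers, not as decimals: minor version 63 > 8, so v9.63 > v9.8 (even though the decimal 9.63 < 9.8).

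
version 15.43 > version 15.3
True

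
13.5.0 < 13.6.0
True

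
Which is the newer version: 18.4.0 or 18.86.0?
18.86.0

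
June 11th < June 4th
False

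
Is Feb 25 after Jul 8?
No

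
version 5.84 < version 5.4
False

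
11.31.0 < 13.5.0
True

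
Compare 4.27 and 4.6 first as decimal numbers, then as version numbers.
As decimals: 4.27 < 4.6. As versions: v4.27 > v4.6 (minor version 27 > 6).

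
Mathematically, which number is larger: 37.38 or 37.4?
37.4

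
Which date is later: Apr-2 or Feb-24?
Apr-2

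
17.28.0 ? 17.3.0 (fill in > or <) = >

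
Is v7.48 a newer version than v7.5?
Yes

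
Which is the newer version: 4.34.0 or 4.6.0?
4.34.0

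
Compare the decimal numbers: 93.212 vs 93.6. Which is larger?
93.6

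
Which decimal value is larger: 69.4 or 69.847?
69.847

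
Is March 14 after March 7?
Yes. Day 14 comes after day 7 in March — this is a date comparison, not a decimal one (the decimal 3.14 would be smaller than 3.7).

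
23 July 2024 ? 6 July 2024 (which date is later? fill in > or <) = >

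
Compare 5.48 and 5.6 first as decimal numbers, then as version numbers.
As decimals: 5.48 < 5.6. As versions: v5.48 > v5.6 (minor version 48 > 6).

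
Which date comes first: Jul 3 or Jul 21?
Jul 3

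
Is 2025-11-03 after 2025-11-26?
No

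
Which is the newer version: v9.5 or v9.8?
v9.8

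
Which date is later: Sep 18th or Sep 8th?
Sep 18th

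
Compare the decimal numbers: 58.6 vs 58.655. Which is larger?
58.655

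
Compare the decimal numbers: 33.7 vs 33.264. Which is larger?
33.7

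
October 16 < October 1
False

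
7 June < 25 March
False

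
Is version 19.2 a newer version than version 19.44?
No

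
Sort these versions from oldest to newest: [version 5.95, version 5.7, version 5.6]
[version 5.6, version 5.7, version 5.95]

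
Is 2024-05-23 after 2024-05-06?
Yes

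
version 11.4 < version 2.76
False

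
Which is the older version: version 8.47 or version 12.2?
version 8.47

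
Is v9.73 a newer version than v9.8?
Yes. Version numbers are compared segment by segment as integers, not as decimals: minor version 73 > 8, so v9.73 > v9.8 (even though the decimal 9.73 < 9.8).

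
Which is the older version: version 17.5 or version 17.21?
version 17.5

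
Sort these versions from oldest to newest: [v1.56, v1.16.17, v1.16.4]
[v1.16.4, v1.16.17, v1.56]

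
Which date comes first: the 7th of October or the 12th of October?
the 7th of October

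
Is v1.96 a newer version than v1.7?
Yes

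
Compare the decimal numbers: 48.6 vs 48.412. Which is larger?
48.6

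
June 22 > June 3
True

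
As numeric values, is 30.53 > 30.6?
False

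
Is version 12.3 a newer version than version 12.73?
No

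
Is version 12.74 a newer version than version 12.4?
Yes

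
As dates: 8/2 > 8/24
False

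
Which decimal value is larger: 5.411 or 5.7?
5.7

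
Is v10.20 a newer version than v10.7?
Yes. Version numbers are compared segment by segment as integers, not as decimals: minor version 20 > 7, so v10.20 > v10.7 (even though the decimal 10.20 < 10.7).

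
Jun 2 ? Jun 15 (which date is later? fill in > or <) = <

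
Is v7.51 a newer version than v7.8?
Yes. Version numbers are compared segment by segment as integers, not as decimals: minor version 51 > 8, so v7.51 > v7.8 (even though the decimal 7.51 < 7.8).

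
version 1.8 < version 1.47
True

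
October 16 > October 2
True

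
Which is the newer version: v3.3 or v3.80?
v3.80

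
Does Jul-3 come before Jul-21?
Yes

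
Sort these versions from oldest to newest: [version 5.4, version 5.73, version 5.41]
[version 5.4, version 5.41, version 5.73]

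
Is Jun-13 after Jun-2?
Yes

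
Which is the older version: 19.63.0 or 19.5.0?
19.5.0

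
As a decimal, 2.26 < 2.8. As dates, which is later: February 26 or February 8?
February 26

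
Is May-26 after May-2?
Yes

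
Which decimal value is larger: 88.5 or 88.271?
88.5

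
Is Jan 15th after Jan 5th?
Yes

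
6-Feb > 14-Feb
False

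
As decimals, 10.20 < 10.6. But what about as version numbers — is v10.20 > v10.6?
True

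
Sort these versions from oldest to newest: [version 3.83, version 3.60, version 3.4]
[version 3.4, version 3.60, version 3.83]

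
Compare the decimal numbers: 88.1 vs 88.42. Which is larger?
88.42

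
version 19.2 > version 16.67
True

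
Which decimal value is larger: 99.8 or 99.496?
99.8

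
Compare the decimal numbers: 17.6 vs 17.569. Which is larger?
17.6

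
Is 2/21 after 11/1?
No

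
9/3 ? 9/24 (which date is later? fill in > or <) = <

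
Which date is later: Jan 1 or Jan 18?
Jan 18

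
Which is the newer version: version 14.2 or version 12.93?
version 14.2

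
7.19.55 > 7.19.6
True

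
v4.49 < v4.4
False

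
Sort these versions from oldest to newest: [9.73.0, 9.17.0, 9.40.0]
[9.17.0, 9.40.0, 9.73.0]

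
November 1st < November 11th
True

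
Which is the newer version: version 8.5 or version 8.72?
version 8.72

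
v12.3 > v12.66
False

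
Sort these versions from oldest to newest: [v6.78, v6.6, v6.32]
[v6.6, v6.32, v6.78]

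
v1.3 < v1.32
True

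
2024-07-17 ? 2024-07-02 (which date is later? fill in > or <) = >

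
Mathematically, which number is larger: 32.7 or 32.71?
32.71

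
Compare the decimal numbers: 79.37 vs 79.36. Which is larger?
79.37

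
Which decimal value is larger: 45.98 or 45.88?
45.98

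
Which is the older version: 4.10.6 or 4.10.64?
4.10.6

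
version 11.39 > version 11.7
True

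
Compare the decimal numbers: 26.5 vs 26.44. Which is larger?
26.5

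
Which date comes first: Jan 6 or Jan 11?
Jan 6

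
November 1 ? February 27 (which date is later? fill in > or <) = >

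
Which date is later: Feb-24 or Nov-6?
Nov-6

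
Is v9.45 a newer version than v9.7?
Yes. Version numbers are compared segment by segment as integers, not as decimals: minor version 45 > 7, so v9.45 > v9.7 (even though the decimal 9.45 < 9.7).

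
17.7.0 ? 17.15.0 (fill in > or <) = <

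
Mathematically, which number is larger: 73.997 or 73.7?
73.997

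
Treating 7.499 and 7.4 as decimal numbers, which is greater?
7.499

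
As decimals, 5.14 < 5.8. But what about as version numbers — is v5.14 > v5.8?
True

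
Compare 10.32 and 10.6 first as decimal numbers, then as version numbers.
As decimals: 10.32 < 10.6. As versions: v10.32 > v10.6 (minor version 32 > 6).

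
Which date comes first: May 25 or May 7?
May 7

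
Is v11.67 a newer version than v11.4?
Yes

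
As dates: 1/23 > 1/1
True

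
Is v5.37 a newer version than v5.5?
Yes. Version numbers are compared segment by segment as integers, not as decimals: minor version 37 > 5, so v5.37 > v5.5 (even though the decimal 5.37 < 5.5).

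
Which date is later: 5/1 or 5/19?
5/19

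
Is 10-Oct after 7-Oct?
Yes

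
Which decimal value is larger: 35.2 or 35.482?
35.482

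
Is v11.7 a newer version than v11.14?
No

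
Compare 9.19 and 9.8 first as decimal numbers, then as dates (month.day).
As decimals: 9.19 < 9.8. As dates: 9/19 is later than 9/8 (day 19 > day 8).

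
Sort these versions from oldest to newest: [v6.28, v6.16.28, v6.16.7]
[v6.16.7, v6.16.28, v6.28]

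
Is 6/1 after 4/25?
Yes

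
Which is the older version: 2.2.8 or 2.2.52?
2.2.8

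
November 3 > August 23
True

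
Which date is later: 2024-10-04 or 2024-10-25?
2024-10-25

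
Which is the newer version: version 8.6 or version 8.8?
version 8.8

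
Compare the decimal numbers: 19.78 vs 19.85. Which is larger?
19.85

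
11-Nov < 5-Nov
False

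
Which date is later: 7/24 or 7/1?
7/24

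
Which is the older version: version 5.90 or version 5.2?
version 5.2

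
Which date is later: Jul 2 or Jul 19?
Jul 19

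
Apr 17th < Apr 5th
False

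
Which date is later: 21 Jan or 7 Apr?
7 Apr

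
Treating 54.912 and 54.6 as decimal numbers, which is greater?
54.912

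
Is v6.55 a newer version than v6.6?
Yes. Version numbers are compared segment by segment as integers, not as decimals: minor version 55 > 6, so v6.55 > v6.6 (even though the decimal 6.55 < 6.6).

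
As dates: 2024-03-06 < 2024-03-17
True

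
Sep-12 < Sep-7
False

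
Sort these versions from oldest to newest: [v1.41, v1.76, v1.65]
[v1.41, v1.65, v1.76]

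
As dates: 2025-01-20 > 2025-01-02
True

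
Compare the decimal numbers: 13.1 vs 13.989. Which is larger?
13.989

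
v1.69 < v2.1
True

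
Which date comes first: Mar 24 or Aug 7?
Mar 24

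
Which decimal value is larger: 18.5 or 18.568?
18.568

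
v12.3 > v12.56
False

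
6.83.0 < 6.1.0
False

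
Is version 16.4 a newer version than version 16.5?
No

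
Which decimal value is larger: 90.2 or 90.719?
90.719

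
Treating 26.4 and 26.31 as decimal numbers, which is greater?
26.4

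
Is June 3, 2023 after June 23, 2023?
No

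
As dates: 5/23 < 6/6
True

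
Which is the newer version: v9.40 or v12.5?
v12.5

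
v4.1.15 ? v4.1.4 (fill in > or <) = >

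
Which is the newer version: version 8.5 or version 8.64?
version 8.64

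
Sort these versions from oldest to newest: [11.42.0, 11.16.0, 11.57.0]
[11.16.0, 11.42.0, 11.57.0]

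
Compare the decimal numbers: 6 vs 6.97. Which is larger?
6.97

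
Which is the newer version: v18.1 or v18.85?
v18.85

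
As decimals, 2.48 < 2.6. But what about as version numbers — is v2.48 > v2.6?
True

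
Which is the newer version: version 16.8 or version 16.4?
version 16.8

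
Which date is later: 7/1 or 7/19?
7/19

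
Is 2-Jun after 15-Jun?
No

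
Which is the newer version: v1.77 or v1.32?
v1.77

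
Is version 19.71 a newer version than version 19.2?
Yes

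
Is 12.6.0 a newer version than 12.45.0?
No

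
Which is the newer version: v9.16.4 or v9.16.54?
v9.16.54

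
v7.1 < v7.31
True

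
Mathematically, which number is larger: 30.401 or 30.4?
30.401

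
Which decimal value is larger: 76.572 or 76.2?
76.572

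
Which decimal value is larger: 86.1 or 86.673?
86.673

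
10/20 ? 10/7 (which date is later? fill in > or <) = >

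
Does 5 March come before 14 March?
Yes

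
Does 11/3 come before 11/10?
Yes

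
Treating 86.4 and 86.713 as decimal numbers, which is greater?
86.713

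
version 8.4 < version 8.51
True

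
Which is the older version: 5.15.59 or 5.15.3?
5.15.3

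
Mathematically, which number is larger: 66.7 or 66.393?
66.7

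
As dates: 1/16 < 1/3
False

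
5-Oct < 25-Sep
False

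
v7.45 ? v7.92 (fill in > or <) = <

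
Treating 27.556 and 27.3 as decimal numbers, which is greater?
27.556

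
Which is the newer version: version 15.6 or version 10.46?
version 15.6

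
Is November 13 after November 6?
Yes. Day 13 comes after day 6 in November — this is a date comparison, not a decimal one (the decimal 11.13 would be smaller than 11.6).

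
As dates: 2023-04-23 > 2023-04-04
True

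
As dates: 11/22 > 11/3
True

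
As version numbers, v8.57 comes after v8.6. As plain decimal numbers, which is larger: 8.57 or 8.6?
8.6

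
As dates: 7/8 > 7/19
False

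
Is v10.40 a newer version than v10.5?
Yes. Version numbers are compared segment by segment as integers, not as decimals: minor version 40 > 5, so v10.40 > v10.5 (even though the decimal 10.40 < 10.5).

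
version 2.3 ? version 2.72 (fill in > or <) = <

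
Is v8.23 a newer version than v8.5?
Yes. Version numbers are compared segment by segment as integers, not as decimals: minor version 23 > 5, so v8.23 > v8.5 (even though the decimal 8.23 < 8.5).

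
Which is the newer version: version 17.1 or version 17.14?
version 17.14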